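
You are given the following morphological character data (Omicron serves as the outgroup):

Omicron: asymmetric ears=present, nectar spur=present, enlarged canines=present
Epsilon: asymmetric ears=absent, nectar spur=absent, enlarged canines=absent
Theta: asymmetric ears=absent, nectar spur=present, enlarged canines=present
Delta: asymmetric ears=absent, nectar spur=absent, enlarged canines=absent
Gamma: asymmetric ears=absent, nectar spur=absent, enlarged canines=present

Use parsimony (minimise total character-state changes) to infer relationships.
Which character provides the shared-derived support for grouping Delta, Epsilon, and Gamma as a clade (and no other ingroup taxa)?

The outgroup has state 'present' for every character, so 'absent' is the derived state throughout.
asymmetric ears (derived state 'absent') is shared by all ingroup taxa — unites the whole ingroup.
nectar spur: derived state 'absent' in Delta, Epsilon, and Gamma only — synapomorphy for {Delta, Epsilon, Gamma}.
Only Delta and Epsilon show the derived state 'absent' for enlarged canines, supporting them as a clade.
Most parsimonious ingroup topology: (((Epsilon,Delta),Gamma),Theta).
The clade {Delta, Epsilon, Gamma} is supported by nectar spur: its derived state 'absent' occurs in exactly those taxa and in no other taxon (including the outgroup).

nectar spur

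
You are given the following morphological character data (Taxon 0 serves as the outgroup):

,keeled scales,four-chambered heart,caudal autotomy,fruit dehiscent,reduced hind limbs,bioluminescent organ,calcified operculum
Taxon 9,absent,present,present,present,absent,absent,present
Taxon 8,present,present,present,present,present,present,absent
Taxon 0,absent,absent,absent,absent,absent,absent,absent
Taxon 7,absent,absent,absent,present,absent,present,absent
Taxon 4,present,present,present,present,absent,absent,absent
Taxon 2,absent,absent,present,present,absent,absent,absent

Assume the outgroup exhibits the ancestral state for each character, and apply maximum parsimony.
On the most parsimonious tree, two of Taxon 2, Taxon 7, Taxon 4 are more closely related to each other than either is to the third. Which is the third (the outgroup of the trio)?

Taxon 7

The outgroup has state 'absent' for every character, so 'present' is the derived state throughout.
Only Taxon 4 and Taxon 8 show the derived state 'present' for keeled scales, supporting them as a clade.
four-chambered heart: derived state 'present' in Taxon 4, Taxon 8, and Taxon 9 only — synapomorphy for {Taxon 4, Taxon 8, Taxon 9}.
caudal autotomy (derived state 'present') is shared by Taxon 2, Taxon 4, Taxon 8, and Taxon 9 — a synapomorphy uniting that clade.
All ingroup taxa share the derived state 'present' for fruit dehiscent; it defines the ingroup but does not resolve relationships within it.
reduced hind limbs: derived state 'present' in Taxon 8 only — an autapomorphy, so it tells us nothing about relationships among taxa.
bioluminescent organ (state 'present') occurs in Taxon 7 and Taxon 8 but conflicts with the nesting implied by the other characters — most parsimoniously interpreted as homoplasy.
calcified operculum (derived state 'present') is unique to Taxon 9 (autapomorphy; uninformative for grouping).
Most parsimonious ingroup topology: (((Taxon 9,(Taxon 4,Taxon 8)),Taxon 2),Taxon 7).
Taxon 4 and Taxon 2 share a more recent common ancestor with each other than either does with Taxon 7, so Taxon 7 is the least closely related of the three.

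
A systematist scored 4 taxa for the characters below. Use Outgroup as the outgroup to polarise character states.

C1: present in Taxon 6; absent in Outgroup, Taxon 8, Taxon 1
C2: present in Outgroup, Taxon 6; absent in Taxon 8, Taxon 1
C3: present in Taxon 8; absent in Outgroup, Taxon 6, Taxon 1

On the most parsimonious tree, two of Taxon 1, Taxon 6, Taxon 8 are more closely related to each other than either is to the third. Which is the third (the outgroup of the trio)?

Taxon 6

Character polarity is set by the outgroup: the derived state is whichever differs from the outgroup's state, so for C2 the derived state is 'absent', and for the remaining characters it is 'present'.
C1: derived state 'present' in Taxon 6 only — an autapomorphy, so it tells us nothing about relationships among taxa.
Only Taxon 1 and Taxon 8 show the derived state 'absent' for C2, supporting them as a clade.
C3 (derived state 'present') is unique to Taxon 8 (autapomorphy; uninformative for grouping).
Most parsimonious ingroup topology: ((Taxon 8,Taxon 1),Taxon 6).
Taxon 8 and Taxon 1 share a more recent common ancestor with each other than either does with Taxon 6, so Taxon 6 is the least closely related of the three.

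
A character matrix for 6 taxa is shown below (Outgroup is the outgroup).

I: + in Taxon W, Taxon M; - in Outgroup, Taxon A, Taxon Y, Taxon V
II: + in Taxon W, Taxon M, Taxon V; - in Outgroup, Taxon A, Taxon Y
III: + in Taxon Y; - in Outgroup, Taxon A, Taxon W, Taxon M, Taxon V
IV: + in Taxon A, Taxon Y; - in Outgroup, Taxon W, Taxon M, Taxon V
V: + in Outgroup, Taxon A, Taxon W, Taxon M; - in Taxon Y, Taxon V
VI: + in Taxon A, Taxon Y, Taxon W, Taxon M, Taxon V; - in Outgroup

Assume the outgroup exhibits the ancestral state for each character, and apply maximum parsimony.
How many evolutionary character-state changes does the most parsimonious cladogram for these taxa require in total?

Character polarity is set by the outgroup: the derived state is whichever differs from the outgroup's state, so for V the derived state is '-', and for the remaining characters it is '+'.
Only Taxon M and Taxon W show the derived state '+' for I, supporting them as a clade.
II (derived state '+') is shared by Taxon M, Taxon V, and Taxon W — a synapomorphy uniting that clade.
III: derived state '+' in Taxon Y only — an autapomorphy, so it tells us nothing about relationships among taxa.
IV: derived state '+' in Taxon A and Taxon Y only — synapomorphy for {Taxon A, Taxon Y}.
V groups Taxon V and Taxon Y, which is incompatible with the clades supported by the remaining characters; treating it as convergent (homoplasy) costs fewer steps than any alternative tree.
VI (derived state '+') is shared by all ingroup taxa — unites the whole ingroup.
Most parsimonious ingroup topology: ((Taxon A,Taxon Y),((Taxon W,Taxon M),Taxon V)).
Changes per character on this tree: I: 1; II: 1; III: 1; IV: 1; V: 2; VI: 1.
Total = 7.

7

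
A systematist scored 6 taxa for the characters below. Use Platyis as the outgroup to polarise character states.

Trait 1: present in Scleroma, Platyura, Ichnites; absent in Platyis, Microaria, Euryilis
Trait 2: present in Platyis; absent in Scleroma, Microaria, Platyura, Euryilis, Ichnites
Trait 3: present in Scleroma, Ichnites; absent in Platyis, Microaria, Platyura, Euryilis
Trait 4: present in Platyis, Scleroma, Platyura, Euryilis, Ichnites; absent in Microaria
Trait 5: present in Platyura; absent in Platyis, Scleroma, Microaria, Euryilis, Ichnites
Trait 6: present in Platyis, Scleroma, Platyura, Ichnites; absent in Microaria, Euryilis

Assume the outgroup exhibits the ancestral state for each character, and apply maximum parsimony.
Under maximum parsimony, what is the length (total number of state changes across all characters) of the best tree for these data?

6

Character polarity is set by the outgroup: the derived state is whichever differs from the outgroup's state, so for Trait 2, Trait 4, Trait 6 the derived state is 'absent', and for the remaining characters it is 'present'.
Trait 1: derived state 'present' in Ichnites, Platyura, and Scleroma only — synapomorphy for {Ichnites, Platyura, Scleroma}.
Trait 2 (derived state 'absent') is shared by all ingroup taxa — unites the whole ingroup.
Trait 3: derived state 'present' in Ichnites and Scleroma only — synapomorphy for {Ichnites, Scleroma}.
Trait 4: derived state 'absent' in Microaria only — an autapomorphy, so it tells us nothing about relationships among taxa.
Trait 5 (derived state 'present') is unique to Platyura (autapomorphy; uninformative for grouping).
Trait 6 (derived state 'absent') is shared by Euryilis and Microaria — a synapomorphy uniting that clade.
Most parsimonious ingroup topology: (((Scleroma,Ichnites),Platyura),(Microaria,Euryilis)).
Changes per character on this tree: Trait 1: 1; Trait 2: 1; Trait 3: 1; Trait 4: 1; Trait 5: 1; Trait 6: 1.
Total = 6.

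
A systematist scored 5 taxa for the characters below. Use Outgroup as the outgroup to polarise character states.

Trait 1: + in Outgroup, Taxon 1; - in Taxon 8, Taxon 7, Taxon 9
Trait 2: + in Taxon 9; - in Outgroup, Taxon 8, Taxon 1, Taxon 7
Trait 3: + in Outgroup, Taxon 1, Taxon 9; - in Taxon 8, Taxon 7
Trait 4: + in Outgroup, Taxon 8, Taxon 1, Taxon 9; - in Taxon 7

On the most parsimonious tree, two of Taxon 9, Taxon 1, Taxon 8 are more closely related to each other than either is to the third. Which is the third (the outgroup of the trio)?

Taxon 1

Character polarity is set by the outgroup: the derived state is whichever differs from the outgroup's state, so for Trait 1, Trait 3, Trait 4 the derived state is '-', and for the remaining characters it is '+'.
Trait 1 (derived state '-') is shared by Taxon 7, Taxon 8, and Taxon 9 — a synapomorphy uniting that clade.
Trait 2: derived state '+' in Taxon 9 only — an autapomorphy, so it tells us nothing about relationships among taxa.
Only Taxon 7 and Taxon 8 show the derived state '-' for Trait 3, supporting them as a clade.
Trait 4: derived state '-' in Taxon 7 only — an autapomorphy, so it tells us nothing about relationships among taxa.
Most parsimonious ingroup topology: (((Taxon 8,Taxon 7),Taxon 9),Taxon 1).
Taxon 8 and Taxon 9 share a more recent common ancestor with each other than either does with Taxon 1, so Taxon 1 is the least closely related of the three.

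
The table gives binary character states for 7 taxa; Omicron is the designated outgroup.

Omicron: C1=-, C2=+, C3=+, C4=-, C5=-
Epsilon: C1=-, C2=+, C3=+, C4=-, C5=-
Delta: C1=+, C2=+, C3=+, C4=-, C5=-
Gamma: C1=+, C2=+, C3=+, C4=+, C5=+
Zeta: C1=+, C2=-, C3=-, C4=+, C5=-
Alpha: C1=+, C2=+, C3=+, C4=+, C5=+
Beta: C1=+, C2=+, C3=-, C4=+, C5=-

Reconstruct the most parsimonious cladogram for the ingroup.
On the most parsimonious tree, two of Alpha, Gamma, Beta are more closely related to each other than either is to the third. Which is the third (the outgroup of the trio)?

Beta

Character polarity is set by the outgroup: the derived state is whichever differs from the outgroup's state, so for C2, C3 the derived state is '-', and for the remaining characters it is '+'.
Only Alpha, Beta, Delta, Gamma, and Zeta show the derived state '+' for C1, supporting them as a clade.
C2 (derived state '-') is unique to Zeta (autapomorphy; uninformative for grouping).
C3: derived state '-' in Beta and Zeta only — synapomorphy for {Beta, Zeta}.
Only Alpha, Beta, Gamma, and Zeta show the derived state '+' for C4, supporting them as a clade.
Only Alpha and Gamma show the derived state '+' for C5, supporting them as a clade.
Most parsimonious ingroup topology: (Epsilon,(Delta,((Gamma,Alpha),(Zeta,Beta)))).
Alpha and Gamma share a more recent common ancestor with each other than either does with Beta, so Beta is the least closely related of the three.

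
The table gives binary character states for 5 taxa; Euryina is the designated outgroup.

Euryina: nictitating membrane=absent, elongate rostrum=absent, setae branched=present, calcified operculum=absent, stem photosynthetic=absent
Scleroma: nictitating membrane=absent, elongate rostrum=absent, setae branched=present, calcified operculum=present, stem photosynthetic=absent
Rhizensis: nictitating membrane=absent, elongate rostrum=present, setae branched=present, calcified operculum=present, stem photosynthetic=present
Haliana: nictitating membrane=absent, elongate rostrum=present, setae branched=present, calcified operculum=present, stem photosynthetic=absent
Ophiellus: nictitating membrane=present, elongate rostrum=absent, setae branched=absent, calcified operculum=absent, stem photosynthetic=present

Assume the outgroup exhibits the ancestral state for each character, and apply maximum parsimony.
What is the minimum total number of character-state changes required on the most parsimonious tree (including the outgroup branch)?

Character polarity is set by the outgroup: the derived state is whichever differs from the outgroup's state, so for setae branched the derived state is 'absent', and for the remaining characters it is 'present'.
nictitating membrane (derived state 'present') is unique to Ophiellus (autapomorphy; uninformative for grouping).
elongate rostrum: derived state 'present' in Haliana and Rhizensis only — synapomorphy for {Haliana, Rhizensis}.
setae branched: derived state 'absent' in Ophiellus only — an autapomorphy, so it tells us nothing about relationships among taxa.
calcified operculum: derived state 'present' in Haliana, Rhizensis, and Scleroma only — synapomorphy for {Haliana, Rhizensis, Scleroma}.
stem photosynthetic (state 'present') occurs in Ophiellus and Rhizensis but conflicts with the nesting implied by the other characters — most parsimoniously interpreted as homoplasy.
Most parsimonious ingroup topology: ((Scleroma,(Rhizensis,Haliana)),Ophiellus).
Changes per character on this tree: nictitating membrane: 1; elongate rostrum: 1; setae branched: 1; calcified operculum: 1; stem photosynthetic: 2.
Total = 6.

6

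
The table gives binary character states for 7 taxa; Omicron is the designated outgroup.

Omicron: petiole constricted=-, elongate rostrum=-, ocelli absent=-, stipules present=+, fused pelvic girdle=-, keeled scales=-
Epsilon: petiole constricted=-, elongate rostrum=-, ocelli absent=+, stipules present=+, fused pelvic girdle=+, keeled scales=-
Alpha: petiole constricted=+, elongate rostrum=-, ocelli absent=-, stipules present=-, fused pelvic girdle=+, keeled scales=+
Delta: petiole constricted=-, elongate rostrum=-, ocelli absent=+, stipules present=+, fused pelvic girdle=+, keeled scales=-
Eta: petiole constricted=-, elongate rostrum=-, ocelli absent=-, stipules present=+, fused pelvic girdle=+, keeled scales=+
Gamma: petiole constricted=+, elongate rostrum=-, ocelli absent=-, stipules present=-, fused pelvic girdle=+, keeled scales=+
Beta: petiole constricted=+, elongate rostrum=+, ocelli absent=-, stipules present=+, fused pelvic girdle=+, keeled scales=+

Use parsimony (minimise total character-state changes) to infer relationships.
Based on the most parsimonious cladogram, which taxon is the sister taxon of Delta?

Epsilon

Character polarity is set by the outgroup: the derived state is whichever differs from the outgroup's state, so for stipules present the derived state is '-', and for the remaining characters it is '+'.
Only Alpha, Beta, and Gamma show the derived state '+' for petiole constricted, supporting them as a clade.
elongate rostrum: derived state '+' in Beta only — an autapomorphy, so it tells us nothing about relationships among taxa.
ocelli absent (derived state '+') is shared by Delta and Epsilon — a synapomorphy uniting that clade.
stipules present (derived state '-') is shared by Alpha and Gamma — a synapomorphy uniting that clade.
All ingroup taxa share the derived state '+' for fused pelvic girdle; it defines the ingroup but does not resolve relationships within it.
keeled scales: derived state '+' in Alpha, Beta, Eta, and Gamma only — synapomorphy for {Alpha, Beta, Eta, Gamma}.
Most parsimonious ingroup topology: ((Epsilon,Delta),(((Alpha,Gamma),Beta),Eta)).
Delta and Epsilon form a cherry on this tree, so they are sister taxa.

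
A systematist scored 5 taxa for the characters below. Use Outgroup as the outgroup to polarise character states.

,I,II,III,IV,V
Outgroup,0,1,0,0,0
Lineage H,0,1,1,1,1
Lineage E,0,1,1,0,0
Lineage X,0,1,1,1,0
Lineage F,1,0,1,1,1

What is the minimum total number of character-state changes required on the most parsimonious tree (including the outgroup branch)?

Character polarity is set by the outgroup: the derived state is whichever differs from the outgroup's state, so for II the derived state is '0', and for the remaining characters it is '1'.
I: derived state '1' in Lineage F only — an autapomorphy, so it tells us nothing about relationships among taxa.
II (derived state '0') is unique to Lineage F (autapomorphy; uninformative for grouping).
III (derived state '1') is shared by all ingroup taxa — unites the whole ingroup.
Only Lineage F, Lineage H, and Lineage X show the derived state '1' for IV, supporting them as a clade.
V (derived state '1') is shared by Lineage F and Lineage H — a synapomorphy uniting that clade.
Most parsimonious ingroup topology: (((Lineage H,Lineage F),Lineage X),Lineage E).
Changes per character on this tree: I: 1; II: 1; III: 1; IV: 1; V: 1.
Total = 5.

5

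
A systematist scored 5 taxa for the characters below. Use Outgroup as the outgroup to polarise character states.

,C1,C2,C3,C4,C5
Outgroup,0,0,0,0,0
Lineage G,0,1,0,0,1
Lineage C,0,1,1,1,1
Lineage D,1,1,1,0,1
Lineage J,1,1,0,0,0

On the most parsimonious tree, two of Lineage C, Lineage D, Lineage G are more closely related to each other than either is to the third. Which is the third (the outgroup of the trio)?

Lineage G

The outgroup has state '0' for every character, so '1' is the derived state throughout.
C1 (state '1') occurs in Lineage D and Lineage J but conflicts with the nesting implied by the other characters — most parsimoniously interpreted as homoplasy.
C2 (derived state '1') is shared by all ingroup taxa — unites the whole ingroup.
Only Lineage C and Lineage D show the derived state '1' for C3, supporting them as a clade.
C4: derived state '1' in Lineage C only — an autapomorphy, so it tells us nothing about relationships among taxa.
C5 (derived state '1') is shared by Lineage C, Lineage D, and Lineage G — a synapomorphy uniting that clade.
Most parsimonious ingroup topology: ((Lineage G,(Lineage C,Lineage D)),Lineage J).
Lineage C and Lineage D share a more recent common ancestor with each other than either does with Lineage G, so Lineage G is the least closely related of the three.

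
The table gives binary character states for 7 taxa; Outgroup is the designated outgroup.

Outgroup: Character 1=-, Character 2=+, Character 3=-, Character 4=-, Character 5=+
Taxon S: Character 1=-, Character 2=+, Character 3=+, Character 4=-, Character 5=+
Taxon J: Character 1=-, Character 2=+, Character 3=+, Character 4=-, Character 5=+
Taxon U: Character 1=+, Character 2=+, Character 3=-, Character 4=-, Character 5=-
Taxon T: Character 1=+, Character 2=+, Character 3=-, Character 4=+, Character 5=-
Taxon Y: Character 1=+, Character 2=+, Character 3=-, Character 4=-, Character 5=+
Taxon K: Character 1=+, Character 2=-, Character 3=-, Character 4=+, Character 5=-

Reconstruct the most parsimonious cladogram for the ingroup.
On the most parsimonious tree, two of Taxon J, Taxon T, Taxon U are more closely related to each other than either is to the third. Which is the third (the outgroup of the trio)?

Taxon J

Character polarity is set by the outgroup: the derived state is whichever differs from the outgroup's state, so for Character 2, Character 5 the derived state is '-', and for the remaining characters it is '+'.
Only Taxon K, Taxon T, Taxon U, and Taxon Y show the derived state '+' for Character 1, supporting them as a clade.
Character 2: derived state '-' in Taxon K only — an autapomorphy, so it tells us nothing about relationships among taxa.
Only Taxon J and Taxon S show the derived state '+' for Character 3, supporting them as a clade.
Only Taxon K and Taxon T show the derived state '+' for Character 4, supporting them as a clade.
Only Taxon K, Taxon T, and Taxon U show the derived state '-' for Character 5, supporting them as a clade.
Most parsimonious ingroup topology: ((Taxon S,Taxon J),((Taxon U,(Taxon T,Taxon K)),Taxon Y)).
Taxon T and Taxon U share a more recent common ancestor with each other than either does with Taxon J, so Taxon J is the least closely related of the three.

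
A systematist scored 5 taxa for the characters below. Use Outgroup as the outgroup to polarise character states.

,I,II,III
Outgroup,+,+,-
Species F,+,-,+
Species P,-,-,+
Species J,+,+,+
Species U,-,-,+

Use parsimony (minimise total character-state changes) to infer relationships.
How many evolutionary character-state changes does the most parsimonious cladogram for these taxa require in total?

3

Character polarity is set by the outgroup: the derived state is whichever differs from the outgroup's state, so for I, II the derived state is '-', and for the remaining characters it is '+'.
I (derived state '-') is shared by Species P and Species U — a synapomorphy uniting that clade.
II (derived state '-') is shared by Species F, Species P, and Species U — a synapomorphy uniting that clade.
III (derived state '+') is shared by all ingroup taxa — unites the whole ingroup.
Most parsimonious ingroup topology: ((Species F,(Species P,Species U)),Species J).
Changes per character on this tree: I: 1; II: 1; III: 1.
Total = 3.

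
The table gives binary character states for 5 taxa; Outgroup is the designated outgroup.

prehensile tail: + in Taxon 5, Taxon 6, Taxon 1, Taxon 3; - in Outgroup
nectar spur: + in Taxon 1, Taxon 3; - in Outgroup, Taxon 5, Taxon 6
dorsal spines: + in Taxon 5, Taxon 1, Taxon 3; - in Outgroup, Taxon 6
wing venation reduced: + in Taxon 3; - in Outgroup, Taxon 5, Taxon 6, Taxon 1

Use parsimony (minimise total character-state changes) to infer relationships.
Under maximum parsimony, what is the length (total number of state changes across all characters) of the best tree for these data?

4

The outgroup has state '-' for every character, so '+' is the derived state throughout.
All ingroup taxa share the derived state '+' for prehensile tail; it defines the ingroup but does not resolve relationships within it.
nectar spur (derived state '+') is shared by Taxon 1 and Taxon 3 — a synapomorphy uniting that clade.
dorsal spines: derived state '+' in Taxon 1, Taxon 3, and Taxon 5 only — synapomorphy for {Taxon 1, Taxon 3, Taxon 5}.
wing venation reduced (derived state '+') is unique to Taxon 3 (autapomorphy; uninformative for grouping).
Most parsimonious ingroup topology: ((Taxon 5,(Taxon 1,Taxon 3)),Taxon 6).
Changes per character on this tree: prehensile tail: 1; nectar spur: 1; dorsal spines: 1; wing venation reduced: 1.
Total = 4.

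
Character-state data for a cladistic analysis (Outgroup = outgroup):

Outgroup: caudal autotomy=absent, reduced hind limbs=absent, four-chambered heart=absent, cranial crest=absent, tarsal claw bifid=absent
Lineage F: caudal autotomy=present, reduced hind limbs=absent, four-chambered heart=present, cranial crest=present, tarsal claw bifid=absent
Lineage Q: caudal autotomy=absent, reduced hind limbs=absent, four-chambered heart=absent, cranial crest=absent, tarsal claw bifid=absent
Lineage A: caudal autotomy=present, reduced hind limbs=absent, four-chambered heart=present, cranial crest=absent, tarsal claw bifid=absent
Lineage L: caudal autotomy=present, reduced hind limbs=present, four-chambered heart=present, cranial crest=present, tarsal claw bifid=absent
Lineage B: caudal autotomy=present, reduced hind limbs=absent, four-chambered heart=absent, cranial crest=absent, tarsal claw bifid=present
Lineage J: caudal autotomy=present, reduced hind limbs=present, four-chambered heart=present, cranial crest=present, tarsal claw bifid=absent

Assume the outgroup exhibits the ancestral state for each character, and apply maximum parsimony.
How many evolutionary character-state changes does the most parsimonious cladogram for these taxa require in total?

The outgroup has state 'absent' for every character, so 'present' is the derived state throughout.
caudal autotomy (derived state 'present') is shared by Lineage A, Lineage B, Lineage F, Lineage J, and Lineage L — a synapomorphy uniting that clade.
reduced hind limbs (derived state 'present') is shared by Lineage J and Lineage L — a synapomorphy uniting that clade.
four-chambered heart: derived state 'present' in Lineage A, Lineage F, Lineage J, and Lineage L only — synapomorphy for {Lineage A, Lineage F, Lineage J, Lineage L}.
Only Lineage F, Lineage J, and Lineage L show the derived state 'present' for cranial crest, supporting them as a clade.
tarsal claw bifid (derived state 'present') is unique to Lineage B (autapomorphy; uninformative for grouping).
Most parsimonious ingroup topology: ((((Lineage F,(Lineage L,Lineage J)),Lineage A),Lineage B),Lineage Q).
Changes per character on this tree: caudal autotomy: 1; reduced hind limbs: 1; four-chambered heart: 1; cranial crest: 1; tarsal claw bifid: 1.
Total = 5.

5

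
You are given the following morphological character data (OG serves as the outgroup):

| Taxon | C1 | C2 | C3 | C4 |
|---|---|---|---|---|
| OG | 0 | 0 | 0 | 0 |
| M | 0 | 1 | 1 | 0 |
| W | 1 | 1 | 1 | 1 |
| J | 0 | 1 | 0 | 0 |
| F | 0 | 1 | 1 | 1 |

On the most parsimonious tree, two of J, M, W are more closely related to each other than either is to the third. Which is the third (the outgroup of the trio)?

J

The outgroup has state '0' for every character, so '1' is the derived state throughout.
C1: derived state '1' in W only — an autapomorphy, so it tells us nothing about relationships among taxa.
C2 (derived state '1') is shared by all ingroup taxa — unites the whole ingroup.
Only F, M, and W show the derived state '1' for C3, supporting them as a clade.
C4: derived state '1' in F and W only — synapomorphy for {F, W}.
Most parsimonious ingroup topology: ((M,(W,F)),J).
M and W share a more recent common ancestor with each other than either does with J, so J is the least closely related of the three.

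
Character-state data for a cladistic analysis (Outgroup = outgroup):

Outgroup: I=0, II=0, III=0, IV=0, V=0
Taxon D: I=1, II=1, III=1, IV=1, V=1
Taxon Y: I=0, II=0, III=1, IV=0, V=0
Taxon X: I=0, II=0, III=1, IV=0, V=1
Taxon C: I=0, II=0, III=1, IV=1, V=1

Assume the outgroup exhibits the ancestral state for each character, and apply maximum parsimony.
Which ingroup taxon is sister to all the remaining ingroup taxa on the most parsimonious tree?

The outgroup has state '0' for every character, so '1' is the derived state throughout.
I: derived state '1' in Taxon D only — an autapomorphy, so it tells us nothing about relationships among taxa.
II (derived state '1') is unique to Taxon D (autapomorphy; uninformative for grouping).
All ingroup taxa share the derived state '1' for III; it defines the ingroup but does not resolve relationships within it.
IV (derived state '1') is shared by Taxon C and Taxon D — a synapomorphy uniting that clade.
V (derived state '1') is shared by Taxon C, Taxon D, and Taxon X — a synapomorphy uniting that clade.
Most parsimonious ingroup topology: (((Taxon D,Taxon C),Taxon X),Taxon Y).
Taxon Y is sister to the clade containing all other ingroup taxa, so it is the earliest-diverging (most basal) ingroup lineage.

Taxon Y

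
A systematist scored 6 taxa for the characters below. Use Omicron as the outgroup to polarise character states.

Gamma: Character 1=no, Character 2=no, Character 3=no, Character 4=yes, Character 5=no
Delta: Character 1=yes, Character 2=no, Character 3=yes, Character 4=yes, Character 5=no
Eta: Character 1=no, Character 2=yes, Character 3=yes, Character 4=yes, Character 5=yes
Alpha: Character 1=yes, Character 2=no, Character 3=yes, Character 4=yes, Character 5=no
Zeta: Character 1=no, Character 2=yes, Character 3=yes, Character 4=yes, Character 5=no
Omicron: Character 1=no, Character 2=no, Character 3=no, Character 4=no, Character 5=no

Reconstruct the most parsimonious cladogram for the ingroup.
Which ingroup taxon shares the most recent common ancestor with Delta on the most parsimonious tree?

The outgroup has state 'no' for every character, so 'yes' is the derived state throughout.
Character 1 (derived state 'yes') is shared by Alpha and Delta — a synapomorphy uniting that clade.
Character 2: derived state 'yes' in Eta and Zeta only — synapomorphy for {Eta, Zeta}.
Only Alpha, Delta, Eta, and Zeta show the derived state 'yes' for Character 3, supporting them as a clade.
Character 4 (derived state 'yes') is shared by all ingroup taxa — unites the whole ingroup.
Character 5: derived state 'yes' in Eta only — an autapomorphy, so it tells us nothing about relationships among taxa.
Most parsimonious ingroup topology: (Gamma,((Eta,Zeta),(Delta,Alpha))).
Delta and Alpha form a cherry on this tree, so they are sister taxa.

Alpha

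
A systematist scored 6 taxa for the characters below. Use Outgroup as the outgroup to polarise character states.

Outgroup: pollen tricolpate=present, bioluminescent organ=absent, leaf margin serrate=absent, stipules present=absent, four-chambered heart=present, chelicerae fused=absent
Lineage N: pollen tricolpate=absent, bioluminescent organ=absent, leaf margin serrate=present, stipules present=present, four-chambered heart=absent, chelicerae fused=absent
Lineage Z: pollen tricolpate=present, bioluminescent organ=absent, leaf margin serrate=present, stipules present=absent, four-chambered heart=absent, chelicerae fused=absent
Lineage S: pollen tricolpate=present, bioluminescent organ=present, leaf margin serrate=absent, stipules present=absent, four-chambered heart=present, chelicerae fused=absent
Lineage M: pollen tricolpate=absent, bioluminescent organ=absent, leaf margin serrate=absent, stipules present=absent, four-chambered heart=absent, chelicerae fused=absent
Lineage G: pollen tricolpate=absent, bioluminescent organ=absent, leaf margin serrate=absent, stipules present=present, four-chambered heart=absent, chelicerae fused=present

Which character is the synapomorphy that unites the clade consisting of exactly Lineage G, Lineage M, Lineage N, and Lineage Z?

four-chambered heart

Character polarity is set by the outgroup: the derived state is whichever differs from the outgroup's state, so for pollen tricolpate, four-chambered heart the derived state is 'absent', and for the remaining characters it is 'present'.
pollen tricolpate: derived state 'absent' in Lineage G, Lineage M, and Lineage N only — synapomorphy for {Lineage G, Lineage M, Lineage N}.
bioluminescent organ: derived state 'present' in Lineage S only — an autapomorphy, so it tells us nothing about relationships among taxa.
leaf margin serrate (state 'present') occurs in Lineage N and Lineage Z but conflicts with the nesting implied by the other characters — most parsimoniously interpreted as homoplasy.
stipules present (derived state 'present') is shared by Lineage G and Lineage N — a synapomorphy uniting that clade.
four-chambered heart: derived state 'absent' in Lineage G, Lineage M, Lineage N, and Lineage Z only — synapomorphy for {Lineage G, Lineage M, Lineage N, Lineage Z}.
chelicerae fused: derived state 'present' in Lineage G only — an autapomorphy, so it tells us nothing about relationships among taxa.
Most parsimonious ingroup topology: ((((Lineage N,Lineage G),Lineage M),Lineage Z),Lineage S).
The clade {Lineage G, Lineage M, Lineage N, Lineage Z} is supported by four-chambered heart: its derived state 'absent' occurs in exactly those taxa and in no other taxon (including the outgroup).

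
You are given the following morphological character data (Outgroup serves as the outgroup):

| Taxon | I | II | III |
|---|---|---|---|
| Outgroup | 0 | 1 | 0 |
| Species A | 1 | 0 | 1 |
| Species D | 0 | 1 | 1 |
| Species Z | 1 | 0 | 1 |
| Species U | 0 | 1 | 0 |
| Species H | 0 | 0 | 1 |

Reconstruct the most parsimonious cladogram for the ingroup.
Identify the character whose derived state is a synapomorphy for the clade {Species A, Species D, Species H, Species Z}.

Character polarity is set by the outgroup: the derived state is whichever differs from the outgroup's state, so for II the derived state is '0', and for the remaining characters it is '1'.
I (derived state '1') is shared by Species A and Species Z — a synapomorphy uniting that clade.
II (derived state '0') is shared by Species A, Species H, and Species Z — a synapomorphy uniting that clade.
Only Species A, Species D, Species H, and Species Z show the derived state '1' for III, supporting them as a clade.
Most parsimonious ingroup topology: ((((Species A,Species Z),Species H),Species D),Species U).
The clade {Species A, Species D, Species H, Species Z} is supported by III: its derived state '1' occurs in exactly those taxa and in no other taxon (including the outgroup).

III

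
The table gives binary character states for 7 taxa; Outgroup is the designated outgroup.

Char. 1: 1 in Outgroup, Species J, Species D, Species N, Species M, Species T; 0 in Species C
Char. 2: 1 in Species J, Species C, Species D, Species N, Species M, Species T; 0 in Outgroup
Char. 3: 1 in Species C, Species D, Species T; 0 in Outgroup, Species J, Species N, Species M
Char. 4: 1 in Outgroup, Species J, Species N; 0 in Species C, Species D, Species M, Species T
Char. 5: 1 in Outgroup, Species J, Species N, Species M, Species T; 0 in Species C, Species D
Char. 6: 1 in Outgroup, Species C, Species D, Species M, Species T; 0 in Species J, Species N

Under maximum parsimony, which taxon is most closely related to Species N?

Species J

Character polarity is set by the outgroup: the derived state is whichever differs from the outgroup's state, so for Char. 1, Char. 4, Char. 5, Char. 6 the derived state is '0', and for the remaining characters it is '1'.
Char. 1 (derived state '0') is unique to Species C (autapomorphy; uninformative for grouping).
Char. 2 (derived state '1') is shared by all ingroup taxa — unites the whole ingroup.
Char. 3: derived state '1' in Species C, Species D, and Species T only — synapomorphy for {Species C, Species D, Species T}.
Char. 4 (derived state '0') is shared by Species C, Species D, Species M, and Species T — a synapomorphy uniting that clade.
Only Species C and Species D show the derived state '0' for Char. 5, supporting them as a clade.
Char. 6: derived state '0' in Species J and Species N only — synapomorphy for {Species J, Species N}.
Most parsimonious ingroup topology: ((Species J,Species N),(((Species C,Species D),Species T),Species M)).
Species N and Species J form a cherry on this tree, so they are sister taxa.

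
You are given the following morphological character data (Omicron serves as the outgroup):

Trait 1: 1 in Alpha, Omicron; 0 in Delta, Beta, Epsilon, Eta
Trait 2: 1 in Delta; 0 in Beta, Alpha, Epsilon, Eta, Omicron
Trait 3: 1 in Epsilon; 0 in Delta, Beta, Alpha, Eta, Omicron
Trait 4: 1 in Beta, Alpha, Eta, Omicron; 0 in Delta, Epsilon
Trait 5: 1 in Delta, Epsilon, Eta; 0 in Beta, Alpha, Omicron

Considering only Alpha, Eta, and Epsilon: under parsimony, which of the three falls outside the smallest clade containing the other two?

Character polarity is set by the outgroup: the derived state is whichever differs from the outgroup's state, so for Trait 1, Trait 4 the derived state is '0', and for the remaining characters it is '1'.
Trait 1 (derived state '0') is shared by Beta, Delta, Epsilon, and Eta — a synapomorphy uniting that clade.
Trait 2 (derived state '1') is unique to Delta (autapomorphy; uninformative for grouping).
Trait 3: derived state '1' in Epsilon only — an autapomorphy, so it tells us nothing about relationships among taxa.
Only Delta and Epsilon show the derived state '0' for Trait 4, supporting them as a clade.
Trait 5 (derived state '1') is shared by Delta, Epsilon, and Eta — a synapomorphy uniting that clade.
Most parsimonious ingroup topology: ((((Delta,Epsilon),Eta),Beta),Alpha).
Epsilon and Eta share a more recent common ancestor with each other than either does with Alpha, so Alpha is the least closely related of the three.

Alpha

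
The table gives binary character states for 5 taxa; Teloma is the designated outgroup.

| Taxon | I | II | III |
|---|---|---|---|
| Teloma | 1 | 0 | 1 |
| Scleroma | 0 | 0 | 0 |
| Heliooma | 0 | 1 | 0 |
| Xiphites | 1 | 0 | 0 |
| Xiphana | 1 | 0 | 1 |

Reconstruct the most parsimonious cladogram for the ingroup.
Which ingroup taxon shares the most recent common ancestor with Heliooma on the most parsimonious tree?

Character polarity is set by the outgroup: the derived state is whichever differs from the outgroup's state, so for I, III the derived state is '0', and for the remaining characters it is '1'.
I: derived state '0' in Heliooma and Scleroma only — synapomorphy for {Heliooma, Scleroma}.
II (derived state '1') is unique to Heliooma (autapomorphy; uninformative for grouping).
Only Heliooma, Scleroma, and Xiphites show the derived state '0' for III, supporting them as a clade.
Most parsimonious ingroup topology: (((Scleroma,Heliooma),Xiphites),Xiphana).
Heliooma and Scleroma form a cherry on this tree, so they are sister taxa.

Scleroma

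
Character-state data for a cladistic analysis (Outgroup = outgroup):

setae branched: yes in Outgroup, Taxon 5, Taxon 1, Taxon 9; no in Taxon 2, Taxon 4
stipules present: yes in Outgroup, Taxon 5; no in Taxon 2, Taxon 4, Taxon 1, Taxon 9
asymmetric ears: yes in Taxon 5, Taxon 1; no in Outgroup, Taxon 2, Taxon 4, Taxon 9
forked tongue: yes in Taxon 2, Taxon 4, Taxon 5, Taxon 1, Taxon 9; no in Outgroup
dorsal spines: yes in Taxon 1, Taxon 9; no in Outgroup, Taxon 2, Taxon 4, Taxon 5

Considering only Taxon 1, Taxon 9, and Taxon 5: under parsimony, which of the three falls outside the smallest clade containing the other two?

Taxon 5

Character polarity is set by the outgroup: the derived state is whichever differs from the outgroup's state, so for setae branched, stipules present the derived state is 'no', and for the remaining characters it is 'yes'.
Only Taxon 2 and Taxon 4 show the derived state 'no' for setae branched, supporting them as a clade.
stipules present (derived state 'no') is shared by Taxon 1, Taxon 2, Taxon 4, and Taxon 9 — a synapomorphy uniting that clade.
asymmetric ears groups Taxon 1 and Taxon 5, which is incompatible with the clades supported by the remaining characters; treating it as convergent (homoplasy) costs fewer steps than any alternative tree.
All ingroup taxa share the derived state 'yes' for forked tongue; it defines the ingroup but does not resolve relationships within it.
dorsal spines: derived state 'yes' in Taxon 1 and Taxon 9 only — synapomorphy for {Taxon 1, Taxon 9}.
Most parsimonious ingroup topology: (((Taxon 2,Taxon 4),(Taxon 1,Taxon 9)),Taxon 5).
Taxon 1 and Taxon 9 share a more recent common ancestor with each other than either does with Taxon 5, so Taxon 5 is the least closely related of the three.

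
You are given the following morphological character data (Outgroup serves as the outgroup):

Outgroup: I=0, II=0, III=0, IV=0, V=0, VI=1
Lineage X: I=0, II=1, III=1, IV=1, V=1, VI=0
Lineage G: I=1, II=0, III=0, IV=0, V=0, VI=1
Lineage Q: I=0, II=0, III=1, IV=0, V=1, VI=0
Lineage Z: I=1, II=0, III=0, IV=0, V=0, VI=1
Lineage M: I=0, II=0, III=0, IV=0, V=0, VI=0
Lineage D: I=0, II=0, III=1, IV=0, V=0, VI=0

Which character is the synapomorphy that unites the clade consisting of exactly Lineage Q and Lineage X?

Character polarity is set by the outgroup: the derived state is whichever differs from the outgroup's state, so for VI the derived state is '0', and for the remaining characters it is '1'.
I (derived state '1') is shared by Lineage G and Lineage Z — a synapomorphy uniting that clade.
II: derived state '1' in Lineage X only — an autapomorphy, so it tells us nothing about relationships among taxa.
III (derived state '1') is shared by Lineage D, Lineage Q, and Lineage X — a synapomorphy uniting that clade.
IV (derived state '1') is unique to Lineage X (autapomorphy; uninformative for grouping).
V: derived state '1' in Lineage Q and Lineage X only — synapomorphy for {Lineage Q, Lineage X}.
Only Lineage D, Lineage M, Lineage Q, and Lineage X show the derived state '0' for VI, supporting them as a clade.
Most parsimonious ingroup topology: ((((Lineage X,Lineage Q),Lineage D),Lineage M),(Lineage G,Lineage Z)).
The clade {Lineage Q, Lineage X} is supported by V: its derived state '1' occurs in exactly those taxa and in no other taxon (including the outgroup).

V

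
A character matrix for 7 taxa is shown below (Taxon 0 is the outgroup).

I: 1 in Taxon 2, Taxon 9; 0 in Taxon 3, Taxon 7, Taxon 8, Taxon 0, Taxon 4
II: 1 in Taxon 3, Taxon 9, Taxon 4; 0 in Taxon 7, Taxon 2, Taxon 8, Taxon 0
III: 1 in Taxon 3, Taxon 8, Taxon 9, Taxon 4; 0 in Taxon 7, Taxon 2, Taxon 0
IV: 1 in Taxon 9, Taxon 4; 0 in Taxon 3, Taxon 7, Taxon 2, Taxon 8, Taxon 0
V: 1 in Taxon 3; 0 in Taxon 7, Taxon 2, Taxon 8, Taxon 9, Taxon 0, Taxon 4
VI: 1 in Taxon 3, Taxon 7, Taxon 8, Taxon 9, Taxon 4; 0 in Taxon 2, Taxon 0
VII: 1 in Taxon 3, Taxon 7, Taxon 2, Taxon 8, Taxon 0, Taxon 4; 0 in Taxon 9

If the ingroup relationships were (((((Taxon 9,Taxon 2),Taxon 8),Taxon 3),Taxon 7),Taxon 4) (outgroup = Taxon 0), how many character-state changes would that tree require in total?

13

Map each character onto (((((Taxon 9,Taxon 2),Taxon 8),Taxon 3),Taxon 7),Taxon 4) (rooted by Taxon 0) and count the minimum state changes it requires (Fitch parsimony):
I: 1; II: 3; III: 3; IV: 2; V: 1; VI: 2; VII: 1.
Total tree length = 13.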